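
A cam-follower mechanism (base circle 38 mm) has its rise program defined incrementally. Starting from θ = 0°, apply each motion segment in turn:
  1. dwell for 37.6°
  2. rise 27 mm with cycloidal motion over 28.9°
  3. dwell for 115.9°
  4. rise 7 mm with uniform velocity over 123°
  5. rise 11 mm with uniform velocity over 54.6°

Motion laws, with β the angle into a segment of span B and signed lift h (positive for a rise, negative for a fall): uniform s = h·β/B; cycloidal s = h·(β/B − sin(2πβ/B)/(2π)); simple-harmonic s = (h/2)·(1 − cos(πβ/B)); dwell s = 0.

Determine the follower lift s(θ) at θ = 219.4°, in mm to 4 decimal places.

seg 1 [0°–37.6°] dwell: s stays 0.0000
seg 2 [37.6°–66.5°] cycloidal, h=27: full span → s += 27 → s = 27.0000
seg 3 [66.5°–182.4°] dwell: s stays 27.0000
seg 4 [182.4°–305.4°] uniform, h=7: θ=219.4° here. β=37, B=123. 7·37/123 = 2.1057 → s = 29.1057

29.1057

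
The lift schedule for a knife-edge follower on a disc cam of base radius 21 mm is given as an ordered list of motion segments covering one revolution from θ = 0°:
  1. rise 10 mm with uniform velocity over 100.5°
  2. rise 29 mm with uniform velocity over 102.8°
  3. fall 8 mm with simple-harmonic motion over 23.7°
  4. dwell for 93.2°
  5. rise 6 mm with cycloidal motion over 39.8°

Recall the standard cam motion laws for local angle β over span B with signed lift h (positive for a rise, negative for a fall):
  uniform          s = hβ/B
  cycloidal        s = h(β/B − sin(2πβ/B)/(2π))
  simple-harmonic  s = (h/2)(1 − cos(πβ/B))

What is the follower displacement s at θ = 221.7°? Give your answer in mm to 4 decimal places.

seg 1 [0°–100.5°] uniform, h=10: full span → s += 10 → s = 10.0000
seg 2 [100.5°–203.3°] uniform, h=29: full span → s += 29 → s = 39.0000
seg 3 [203.3°–227°] simple-harmonic, h=-8: θ=221.7° here. β=18.4, B=23.7. -8/2·(1 − cos(π·0.7764)) = -7.0528 → s = 31.9472

31.9472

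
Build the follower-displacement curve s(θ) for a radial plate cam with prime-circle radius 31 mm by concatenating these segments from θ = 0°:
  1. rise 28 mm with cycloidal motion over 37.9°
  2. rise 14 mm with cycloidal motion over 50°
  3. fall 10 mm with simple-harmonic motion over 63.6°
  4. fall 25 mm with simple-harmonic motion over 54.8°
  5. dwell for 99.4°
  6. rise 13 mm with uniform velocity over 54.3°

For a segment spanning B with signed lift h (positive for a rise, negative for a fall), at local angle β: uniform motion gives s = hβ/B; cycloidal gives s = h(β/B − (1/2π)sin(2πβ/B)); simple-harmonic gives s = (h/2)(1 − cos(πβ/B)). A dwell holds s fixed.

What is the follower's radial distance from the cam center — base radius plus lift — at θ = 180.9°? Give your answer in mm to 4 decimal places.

seg 1 [0°–37.9°] cycloidal, h=28: full span → s += 28 → s = 28.0000
seg 2 [37.9°–87.9°] cycloidal, h=14: full span → s += 14 → s = 42.0000
seg 3 [87.9°–151.5°] simple-harmonic, h=-10: full span → s += -10 → s = 32.0000
seg 4 [151.5°–206.3°] simple-harmonic, h=-25: θ=180.9° here. β=29.4, B=54.8. -25/2·(1 − cos(π·0.5365)) = -13.9301 → s = 18.0699
radial distance = base radius + s = 31 + 18.0699 = 49.0699

49.0699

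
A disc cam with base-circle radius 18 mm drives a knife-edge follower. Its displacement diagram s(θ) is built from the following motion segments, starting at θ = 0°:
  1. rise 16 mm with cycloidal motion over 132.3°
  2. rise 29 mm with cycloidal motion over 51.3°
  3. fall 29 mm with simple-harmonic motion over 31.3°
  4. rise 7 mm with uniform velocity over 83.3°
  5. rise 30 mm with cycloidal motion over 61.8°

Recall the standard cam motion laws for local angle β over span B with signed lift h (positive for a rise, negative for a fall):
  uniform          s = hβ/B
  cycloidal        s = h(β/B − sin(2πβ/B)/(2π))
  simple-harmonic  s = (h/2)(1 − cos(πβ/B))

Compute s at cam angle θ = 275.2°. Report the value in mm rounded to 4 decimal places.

seg 1 [0°–132.3°] cycloidal, h=16: full span → s += 16 → s = 16.0000
seg 2 [132.3°–183.6°] cycloidal, h=29: full span → s += 29 → s = 45.0000
seg 3 [183.6°–214.9°] simple-harmonic, h=-29: full span → s += -29 → s = 16.0000
seg 4 [214.9°–298.2°] uniform, h=7: θ=275.2° here. β=60.3, B=83.3. 7·60.3/83.3 = 5.0672 → s = 21.0672

21.0672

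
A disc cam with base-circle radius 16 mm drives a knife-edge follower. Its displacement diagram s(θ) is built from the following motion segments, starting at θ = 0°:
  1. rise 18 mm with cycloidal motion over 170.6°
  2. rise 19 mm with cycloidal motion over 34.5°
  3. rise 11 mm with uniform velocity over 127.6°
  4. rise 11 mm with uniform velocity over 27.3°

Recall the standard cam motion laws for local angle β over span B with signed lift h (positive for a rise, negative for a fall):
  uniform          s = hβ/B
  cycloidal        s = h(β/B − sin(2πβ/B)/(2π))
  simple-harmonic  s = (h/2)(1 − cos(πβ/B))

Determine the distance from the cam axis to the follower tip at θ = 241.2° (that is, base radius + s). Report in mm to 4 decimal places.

seg 1 [0°–170.6°] cycloidal, h=18: full span → s += 18 → s = 18.0000
seg 2 [170.6°–205.1°] cycloidal, h=19: full span → s += 19 → s = 37.0000
seg 3 [205.1°–332.7°] uniform, h=11: θ=241.2° here. β=36.1, B=127.6. 11·36.1/127.6 = 3.1121 → s = 40.1121
radial distance = base radius + s = 16 + 40.1121 = 56.1121

56.1121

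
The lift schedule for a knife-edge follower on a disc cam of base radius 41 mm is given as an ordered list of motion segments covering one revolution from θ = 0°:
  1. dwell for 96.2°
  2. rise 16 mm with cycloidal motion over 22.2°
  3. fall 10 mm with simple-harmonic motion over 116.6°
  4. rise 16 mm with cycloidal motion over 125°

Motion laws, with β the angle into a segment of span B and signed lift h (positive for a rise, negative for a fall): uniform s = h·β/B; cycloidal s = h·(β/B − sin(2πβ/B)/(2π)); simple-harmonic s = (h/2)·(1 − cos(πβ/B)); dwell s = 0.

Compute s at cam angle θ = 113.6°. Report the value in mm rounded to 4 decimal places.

seg 1 [0°–96.2°] dwell: s stays 0.0000
seg 2 [96.2°–118.4°] cycloidal, h=16: θ=113.6° here. β=17.4, B=22.2. 16·(0.7838 − sin(2π·0.7838)/(2π)) = 15.0299 → s = 15.0299

15.0299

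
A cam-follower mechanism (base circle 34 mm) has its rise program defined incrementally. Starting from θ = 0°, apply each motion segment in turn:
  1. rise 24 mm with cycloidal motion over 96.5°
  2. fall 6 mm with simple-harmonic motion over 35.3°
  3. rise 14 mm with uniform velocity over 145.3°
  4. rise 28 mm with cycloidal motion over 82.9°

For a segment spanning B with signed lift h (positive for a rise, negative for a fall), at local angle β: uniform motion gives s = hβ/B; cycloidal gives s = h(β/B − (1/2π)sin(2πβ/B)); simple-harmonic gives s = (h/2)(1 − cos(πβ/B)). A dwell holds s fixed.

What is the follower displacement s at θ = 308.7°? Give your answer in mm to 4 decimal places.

seg 1 [0°–96.5°] cycloidal, h=24: full span → s += 24 → s = 24.0000
seg 2 [96.5°–131.8°] simple-harmonic, h=-6: full span → s += -6 → s = 18.0000
seg 3 [131.8°–277.1°] uniform, h=14: full span → s += 14 → s = 32.0000
seg 4 [277.1°–360°] cycloidal, h=28: θ=308.7° here. β=31.6, B=82.9. 28·(0.3812 − sin(2π·0.3812)/(2π)) = 7.6467 → s = 39.6467

39.6467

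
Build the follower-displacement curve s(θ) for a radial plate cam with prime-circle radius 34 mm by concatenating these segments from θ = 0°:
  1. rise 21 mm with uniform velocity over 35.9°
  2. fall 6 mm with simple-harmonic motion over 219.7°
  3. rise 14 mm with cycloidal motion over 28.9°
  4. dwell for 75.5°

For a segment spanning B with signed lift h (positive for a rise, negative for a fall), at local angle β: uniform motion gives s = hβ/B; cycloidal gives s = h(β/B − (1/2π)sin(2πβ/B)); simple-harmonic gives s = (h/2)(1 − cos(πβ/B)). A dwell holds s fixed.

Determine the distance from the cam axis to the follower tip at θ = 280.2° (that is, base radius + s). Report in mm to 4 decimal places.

seg 1 [0°–35.9°] uniform, h=21: full span → s += 21 → s = 21.0000
seg 2 [35.9°–255.6°] simple-harmonic, h=-6: full span → s += -6 → s = 15.0000
seg 3 [255.6°–284.5°] cycloidal, h=14: θ=280.2° here. β=24.6, B=28.9. 14·(0.8512 − sin(2π·0.8512)/(2π)) = 13.7096 → s = 28.7096
radial distance = base radius + s = 34 + 28.7096 = 62.7096

62.7096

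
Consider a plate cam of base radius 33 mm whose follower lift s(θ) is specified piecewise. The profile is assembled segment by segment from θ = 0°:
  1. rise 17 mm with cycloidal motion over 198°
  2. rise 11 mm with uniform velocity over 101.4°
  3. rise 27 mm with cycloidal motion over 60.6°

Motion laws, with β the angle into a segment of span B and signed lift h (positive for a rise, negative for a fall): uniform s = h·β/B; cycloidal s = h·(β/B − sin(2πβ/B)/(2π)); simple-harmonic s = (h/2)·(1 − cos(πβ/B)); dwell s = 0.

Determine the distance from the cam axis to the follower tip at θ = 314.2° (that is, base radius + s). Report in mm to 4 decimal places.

seg 1 [0°–198°] cycloidal, h=17: full span → s += 17 → s = 17.0000
seg 2 [198°–299.4°] uniform, h=11: full span → s += 11 → s = 28.0000
seg 3 [299.4°–360°] cycloidal, h=27: θ=314.2° here. β=14.8, B=60.6. 27·(0.2442 − sin(2π·0.2442)/(2π)) = 2.2997 → s = 30.2997
radial distance = base radius + s = 33 + 30.2997 = 63.2997

63.2997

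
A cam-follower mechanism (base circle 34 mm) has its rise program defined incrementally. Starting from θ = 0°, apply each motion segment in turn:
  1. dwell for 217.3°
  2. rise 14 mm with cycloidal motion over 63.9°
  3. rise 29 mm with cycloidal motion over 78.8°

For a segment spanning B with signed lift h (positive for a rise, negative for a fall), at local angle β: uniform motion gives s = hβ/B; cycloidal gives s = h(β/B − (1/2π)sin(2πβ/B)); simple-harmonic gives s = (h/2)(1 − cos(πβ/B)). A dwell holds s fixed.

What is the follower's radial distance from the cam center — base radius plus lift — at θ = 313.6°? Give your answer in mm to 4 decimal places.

seg 1 [0°–217.3°] dwell: s stays 0.0000
seg 2 [217.3°–281.2°] cycloidal, h=14: full span → s += 14 → s = 14.0000
seg 3 [281.2°–360°] cycloidal, h=29: θ=313.6° here. β=32.4, B=78.8. 29·(0.4112 − sin(2π·0.4112)/(2π)) = 9.4794 → s = 23.4794
radial distance = base radius + s = 34 + 23.4794 = 57.4794

57.4794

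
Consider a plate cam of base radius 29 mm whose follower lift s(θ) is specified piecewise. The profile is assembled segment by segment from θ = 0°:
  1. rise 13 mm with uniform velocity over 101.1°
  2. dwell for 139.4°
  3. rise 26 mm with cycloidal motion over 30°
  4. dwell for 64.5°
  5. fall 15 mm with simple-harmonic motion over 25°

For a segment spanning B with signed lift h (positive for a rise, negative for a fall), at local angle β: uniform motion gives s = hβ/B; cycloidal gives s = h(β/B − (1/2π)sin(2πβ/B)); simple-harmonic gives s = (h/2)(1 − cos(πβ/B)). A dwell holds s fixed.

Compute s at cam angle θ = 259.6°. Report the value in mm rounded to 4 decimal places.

seg 1 [0°–101.1°] uniform, h=13: full span → s += 13 → s = 13.0000
seg 2 [101.1°–240.5°] dwell: s stays 13.0000
seg 3 [240.5°–270.5°] cycloidal, h=26: θ=259.6° here. β=19.1, B=30. 26·(0.6367 − sin(2π·0.6367)/(2π)) = 19.6858 → s = 32.6858

32.6858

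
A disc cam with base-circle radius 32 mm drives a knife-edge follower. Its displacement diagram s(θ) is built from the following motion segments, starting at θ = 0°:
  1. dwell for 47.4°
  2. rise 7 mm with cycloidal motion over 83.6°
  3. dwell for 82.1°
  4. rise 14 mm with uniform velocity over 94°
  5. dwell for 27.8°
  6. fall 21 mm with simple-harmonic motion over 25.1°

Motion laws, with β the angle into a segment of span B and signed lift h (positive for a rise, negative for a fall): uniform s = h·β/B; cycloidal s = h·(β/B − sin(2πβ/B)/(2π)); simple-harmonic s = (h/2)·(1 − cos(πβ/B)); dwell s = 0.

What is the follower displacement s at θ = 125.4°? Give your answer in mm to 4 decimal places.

seg 1 [0°–47.4°] dwell: s stays 0.0000
seg 2 [47.4°–131°] cycloidal, h=7: θ=125.4° here. β=78, B=83.6. 7·(0.9330 − sin(2π·0.9330)/(2π)) = 6.9863 → s = 6.9863

6.9863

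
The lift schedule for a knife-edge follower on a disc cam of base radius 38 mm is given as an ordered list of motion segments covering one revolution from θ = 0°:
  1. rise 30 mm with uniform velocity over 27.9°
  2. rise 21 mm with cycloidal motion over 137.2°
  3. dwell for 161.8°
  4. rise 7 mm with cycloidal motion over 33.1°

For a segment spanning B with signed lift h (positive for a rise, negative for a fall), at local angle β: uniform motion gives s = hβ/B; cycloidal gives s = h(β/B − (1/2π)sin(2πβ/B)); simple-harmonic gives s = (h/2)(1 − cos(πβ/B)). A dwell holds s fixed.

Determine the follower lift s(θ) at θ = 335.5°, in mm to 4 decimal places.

seg 1 [0°–27.9°] uniform, h=30: full span → s += 30 → s = 30.0000
seg 2 [27.9°–165.1°] cycloidal, h=21: full span → s += 21 → s = 51.0000
seg 3 [165.1°–326.9°] dwell: s stays 51.0000
seg 4 [326.9°–360°] cycloidal, h=7: θ=335.5° here. β=8.6, B=33.1. 7·(0.2598 − sin(2π·0.2598)/(2π)) = 0.7068 → s = 51.7068

51.7068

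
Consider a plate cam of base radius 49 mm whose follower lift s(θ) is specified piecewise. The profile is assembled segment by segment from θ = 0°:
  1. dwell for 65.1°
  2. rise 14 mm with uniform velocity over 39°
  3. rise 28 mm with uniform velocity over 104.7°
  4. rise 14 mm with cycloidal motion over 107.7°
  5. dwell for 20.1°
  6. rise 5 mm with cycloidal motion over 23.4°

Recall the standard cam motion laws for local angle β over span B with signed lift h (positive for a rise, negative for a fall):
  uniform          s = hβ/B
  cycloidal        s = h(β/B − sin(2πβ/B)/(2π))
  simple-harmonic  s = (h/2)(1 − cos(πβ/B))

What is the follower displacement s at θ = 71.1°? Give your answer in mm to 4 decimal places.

seg 1 [0°–65.1°] dwell: s stays 0.0000
seg 2 [65.1°–104.1°] uniform, h=14: θ=71.1° here. β=6, B=39. 14·6/39 = 2.1538 → s = 2.1538

2.1538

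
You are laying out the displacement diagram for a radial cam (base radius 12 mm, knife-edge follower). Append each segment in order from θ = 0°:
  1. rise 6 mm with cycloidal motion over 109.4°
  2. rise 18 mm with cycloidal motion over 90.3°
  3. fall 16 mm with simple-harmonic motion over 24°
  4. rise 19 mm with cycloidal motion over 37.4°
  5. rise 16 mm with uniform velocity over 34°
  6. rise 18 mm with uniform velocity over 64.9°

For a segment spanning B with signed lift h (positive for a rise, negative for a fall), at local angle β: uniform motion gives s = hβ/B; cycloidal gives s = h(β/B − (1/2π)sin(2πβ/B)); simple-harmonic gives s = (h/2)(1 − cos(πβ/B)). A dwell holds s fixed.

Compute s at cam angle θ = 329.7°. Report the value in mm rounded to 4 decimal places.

seg 1 [0°–109.4°] cycloidal, h=6: full span → s += 6 → s = 6.0000
seg 2 [109.4°–199.7°] cycloidal, h=18: full span → s += 18 → s = 24.0000
seg 3 [199.7°–223.7°] simple-harmonic, h=-16: full span → s += -16 → s = 8.0000
seg 4 [223.7°–261.1°] cycloidal, h=19: full span → s += 19 → s = 27.0000
seg 5 [261.1°–295.1°] uniform, h=16: full span → s += 16 → s = 43.0000
seg 6 [295.1°–360°] uniform, h=18: θ=329.7° here. β=34.6, B=64.9. 18·34.6/64.9 = 9.5963 → s = 52.5963

52.5963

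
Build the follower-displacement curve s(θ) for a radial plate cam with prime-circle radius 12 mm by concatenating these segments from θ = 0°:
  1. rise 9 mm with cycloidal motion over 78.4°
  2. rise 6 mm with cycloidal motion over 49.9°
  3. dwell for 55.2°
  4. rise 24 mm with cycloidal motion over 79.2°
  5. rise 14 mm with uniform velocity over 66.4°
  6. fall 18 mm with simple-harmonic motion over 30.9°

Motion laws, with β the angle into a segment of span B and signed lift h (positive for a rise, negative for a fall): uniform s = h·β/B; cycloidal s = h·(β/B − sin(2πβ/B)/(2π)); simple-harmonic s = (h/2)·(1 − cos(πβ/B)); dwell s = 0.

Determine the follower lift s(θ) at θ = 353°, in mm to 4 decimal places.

seg 1 [0°–78.4°] cycloidal, h=9: full span → s += 9 → s = 9.0000
seg 2 [78.4°–128.3°] cycloidal, h=6: full span → s += 6 → s = 15.0000
seg 3 [128.3°–183.5°] dwell: s stays 15.0000
seg 4 [183.5°–262.7°] cycloidal, h=24: full span → s += 24 → s = 39.0000
seg 5 [262.7°–329.1°] uniform, h=14: full span → s += 14 → s = 53.0000
seg 6 [329.1°–360°] simple-harmonic, h=-18: θ=353° here. β=23.9, B=30.9. -18/2·(1 − cos(π·0.7735)) = -15.8153 → s = 37.1847

37.1847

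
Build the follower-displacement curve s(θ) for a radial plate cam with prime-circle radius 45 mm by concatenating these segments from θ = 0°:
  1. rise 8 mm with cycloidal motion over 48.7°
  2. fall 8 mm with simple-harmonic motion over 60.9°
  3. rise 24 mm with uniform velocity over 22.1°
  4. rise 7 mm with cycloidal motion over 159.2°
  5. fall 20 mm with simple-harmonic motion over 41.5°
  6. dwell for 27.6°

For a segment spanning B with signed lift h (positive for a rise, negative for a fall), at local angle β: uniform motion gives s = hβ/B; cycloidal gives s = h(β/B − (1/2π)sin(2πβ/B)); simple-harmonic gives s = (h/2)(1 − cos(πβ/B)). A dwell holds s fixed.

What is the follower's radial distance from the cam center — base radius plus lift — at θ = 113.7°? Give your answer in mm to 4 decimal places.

seg 1 [0°–48.7°] cycloidal, h=8: full span → s += 8 → s = 8.0000
seg 2 [48.7°–109.6°] simple-harmonic, h=-8: full span → s += -8 → s = 0.0000
seg 3 [109.6°–131.7°] uniform, h=24: θ=113.7° here. β=4.1, B=22.1. 24·4.1/22.1 = 4.4525 → s = 4.4525
radial distance = base radius + s = 45 + 4.4525 = 49.4525

49.4525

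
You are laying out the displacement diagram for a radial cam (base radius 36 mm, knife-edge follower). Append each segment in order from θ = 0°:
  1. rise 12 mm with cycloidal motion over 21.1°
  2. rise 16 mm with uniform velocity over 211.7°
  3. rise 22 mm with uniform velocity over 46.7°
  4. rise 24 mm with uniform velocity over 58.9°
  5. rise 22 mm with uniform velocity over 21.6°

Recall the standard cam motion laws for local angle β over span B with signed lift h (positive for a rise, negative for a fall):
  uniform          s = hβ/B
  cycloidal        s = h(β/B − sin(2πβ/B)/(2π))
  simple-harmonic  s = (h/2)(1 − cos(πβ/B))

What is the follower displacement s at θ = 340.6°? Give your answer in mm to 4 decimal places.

seg 1 [0°–21.1°] cycloidal, h=12: full span → s += 12 → s = 12.0000
seg 2 [21.1°–232.8°] uniform, h=16: full span → s += 16 → s = 28.0000
seg 3 [232.8°–279.5°] uniform, h=22: full span → s += 22 → s = 50.0000
seg 4 [279.5°–338.4°] uniform, h=24: full span → s += 24 → s = 74.0000
seg 5 [338.4°–360°] uniform, h=22: θ=340.6° here. β=2.2, B=21.6. 22·2.2/21.6 = 2.2407 → s = 76.2407

76.2407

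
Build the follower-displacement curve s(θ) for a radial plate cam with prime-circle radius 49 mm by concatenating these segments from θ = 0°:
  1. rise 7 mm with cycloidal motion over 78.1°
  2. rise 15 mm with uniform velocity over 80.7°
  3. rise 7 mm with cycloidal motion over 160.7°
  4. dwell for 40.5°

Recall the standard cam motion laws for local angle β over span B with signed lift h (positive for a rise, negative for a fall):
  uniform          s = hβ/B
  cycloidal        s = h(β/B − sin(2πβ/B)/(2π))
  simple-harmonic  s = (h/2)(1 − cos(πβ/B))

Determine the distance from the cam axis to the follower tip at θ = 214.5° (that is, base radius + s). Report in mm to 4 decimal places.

seg 1 [0°–78.1°] cycloidal, h=7: full span → s += 7 → s = 7.0000
seg 2 [78.1°–158.8°] uniform, h=15: full span → s += 15 → s = 22.0000
seg 3 [158.8°–319.5°] cycloidal, h=7: θ=214.5° here. β=55.7, B=160.7. 7·(0.3466 − sin(2π·0.3466)/(2π)) = 1.5112 → s = 23.5112
radial distance = base radius + s = 49 + 23.5112 = 72.5112

72.5112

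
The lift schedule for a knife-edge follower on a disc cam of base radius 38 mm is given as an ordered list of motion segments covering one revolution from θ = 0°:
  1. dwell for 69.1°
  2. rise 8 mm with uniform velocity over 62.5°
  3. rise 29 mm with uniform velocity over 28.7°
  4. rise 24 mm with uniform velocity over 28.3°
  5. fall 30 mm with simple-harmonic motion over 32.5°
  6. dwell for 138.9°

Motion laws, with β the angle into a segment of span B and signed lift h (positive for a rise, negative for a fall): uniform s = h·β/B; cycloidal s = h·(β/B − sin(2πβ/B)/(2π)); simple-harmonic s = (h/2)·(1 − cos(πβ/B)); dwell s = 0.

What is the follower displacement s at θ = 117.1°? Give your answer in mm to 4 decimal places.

seg 1 [0°–69.1°] dwell: s stays 0.0000
seg 2 [69.1°–131.6°] uniform, h=8: θ=117.1° here. β=48, B=62.5. 8·48/62.5 = 6.1440 → s = 6.1440

6.1440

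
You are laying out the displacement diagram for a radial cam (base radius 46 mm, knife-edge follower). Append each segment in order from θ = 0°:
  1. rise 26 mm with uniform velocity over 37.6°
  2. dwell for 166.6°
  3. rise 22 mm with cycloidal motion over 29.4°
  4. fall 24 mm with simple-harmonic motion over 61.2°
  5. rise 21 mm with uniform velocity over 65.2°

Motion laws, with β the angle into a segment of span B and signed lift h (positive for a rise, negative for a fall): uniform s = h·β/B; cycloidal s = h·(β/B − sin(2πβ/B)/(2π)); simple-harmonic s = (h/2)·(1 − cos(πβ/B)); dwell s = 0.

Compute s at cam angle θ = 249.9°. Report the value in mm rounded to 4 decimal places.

seg 1 [0°–37.6°] uniform, h=26: full span → s += 26 → s = 26.0000
seg 2 [37.6°–204.2°] dwell: s stays 26.0000
seg 3 [204.2°–233.6°] cycloidal, h=22: full span → s += 22 → s = 48.0000
seg 4 [233.6°–294.8°] simple-harmonic, h=-24: θ=249.9° here. β=16.3, B=61.2. -24/2·(1 − cos(π·0.2663)) = -3.9613 → s = 44.0387

44.0387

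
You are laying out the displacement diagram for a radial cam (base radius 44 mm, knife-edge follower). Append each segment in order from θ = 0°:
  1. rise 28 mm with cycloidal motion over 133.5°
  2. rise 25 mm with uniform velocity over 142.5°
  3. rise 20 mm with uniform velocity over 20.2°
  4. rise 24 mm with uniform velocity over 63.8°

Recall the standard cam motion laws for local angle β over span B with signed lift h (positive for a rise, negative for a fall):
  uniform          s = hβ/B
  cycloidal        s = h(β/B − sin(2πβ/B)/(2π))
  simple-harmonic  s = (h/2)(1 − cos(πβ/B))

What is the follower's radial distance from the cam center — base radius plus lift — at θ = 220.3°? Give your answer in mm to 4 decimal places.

seg 1 [0°–133.5°] cycloidal, h=28: full span → s += 28 → s = 28.0000
seg 2 [133.5°–276°] uniform, h=25: θ=220.3° here. β=86.8, B=142.5. 25·86.8/142.5 = 15.2281 → s = 43.2281
radial distance = base radius + s = 44 + 43.2281 = 87.2281

87.2281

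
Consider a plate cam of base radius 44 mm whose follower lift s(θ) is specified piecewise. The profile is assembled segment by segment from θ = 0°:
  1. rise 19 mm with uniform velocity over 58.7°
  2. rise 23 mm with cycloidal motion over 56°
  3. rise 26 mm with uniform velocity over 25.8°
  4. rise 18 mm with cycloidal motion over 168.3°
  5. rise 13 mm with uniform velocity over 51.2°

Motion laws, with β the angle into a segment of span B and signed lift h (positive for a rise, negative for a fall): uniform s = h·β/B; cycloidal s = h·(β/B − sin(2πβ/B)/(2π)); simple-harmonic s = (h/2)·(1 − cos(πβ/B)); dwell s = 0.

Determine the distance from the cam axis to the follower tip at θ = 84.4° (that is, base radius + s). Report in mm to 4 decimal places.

seg 1 [0°–58.7°] uniform, h=19: full span → s += 19 → s = 19.0000
seg 2 [58.7°–114.7°] cycloidal, h=23: θ=84.4° here. β=25.7, B=56. 23·(0.4589 − sin(2π·0.4589)/(2π)) = 9.6212 → s = 28.6212
radial distance = base radius + s = 44 + 28.6212 = 72.6212

72.6212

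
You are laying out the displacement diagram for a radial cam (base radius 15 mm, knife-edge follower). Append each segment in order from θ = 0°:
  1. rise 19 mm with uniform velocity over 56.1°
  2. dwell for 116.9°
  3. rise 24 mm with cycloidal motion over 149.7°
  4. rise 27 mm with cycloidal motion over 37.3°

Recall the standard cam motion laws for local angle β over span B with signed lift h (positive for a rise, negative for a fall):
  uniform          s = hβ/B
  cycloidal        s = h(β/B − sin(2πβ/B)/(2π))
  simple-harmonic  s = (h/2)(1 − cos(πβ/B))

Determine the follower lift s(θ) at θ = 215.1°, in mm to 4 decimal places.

seg 1 [0°–56.1°] uniform, h=19: full span → s += 19 → s = 19.0000
seg 2 [56.1°–173°] dwell: s stays 19.0000
seg 3 [173°–322.7°] cycloidal, h=24: θ=215.1° here. β=42.1, B=149.7. 24·(0.2812 − sin(2π·0.2812)/(2π)) = 3.0031 → s = 22.0031

22.0031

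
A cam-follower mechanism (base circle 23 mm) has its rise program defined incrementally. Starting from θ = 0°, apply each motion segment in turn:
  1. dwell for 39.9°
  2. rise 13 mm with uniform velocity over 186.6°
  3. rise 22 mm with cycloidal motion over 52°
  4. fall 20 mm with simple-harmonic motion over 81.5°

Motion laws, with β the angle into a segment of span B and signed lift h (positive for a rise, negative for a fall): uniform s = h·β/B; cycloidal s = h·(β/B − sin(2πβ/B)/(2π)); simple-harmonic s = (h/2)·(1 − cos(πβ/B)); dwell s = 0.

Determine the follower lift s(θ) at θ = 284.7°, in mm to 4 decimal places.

seg 1 [0°–39.9°] dwell: s stays 0.0000
seg 2 [39.9°–226.5°] uniform, h=13: full span → s += 13 → s = 13.0000
seg 3 [226.5°–278.5°] cycloidal, h=22: full span → s += 22 → s = 35.0000
seg 4 [278.5°–360°] simple-harmonic, h=-20: θ=284.7° here. β=6.2, B=81.5. -20/2·(1 − cos(π·0.0761)) = -0.2842 → s = 34.7158

34.7158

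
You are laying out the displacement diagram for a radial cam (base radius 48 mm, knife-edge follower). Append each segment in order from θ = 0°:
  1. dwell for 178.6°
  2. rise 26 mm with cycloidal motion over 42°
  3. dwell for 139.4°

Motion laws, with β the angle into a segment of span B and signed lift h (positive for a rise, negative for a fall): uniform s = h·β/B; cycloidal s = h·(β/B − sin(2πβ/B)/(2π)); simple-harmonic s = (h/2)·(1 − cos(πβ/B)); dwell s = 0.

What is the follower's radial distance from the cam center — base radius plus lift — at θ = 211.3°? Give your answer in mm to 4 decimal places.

seg 1 [0°–178.6°] dwell: s stays 0.0000
seg 2 [178.6°–220.6°] cycloidal, h=26: θ=211.3° here. β=32.7, B=42. 26·(0.7786 − sin(2π·0.7786)/(2π)) = 24.3144 → s = 24.3144
radial distance = base radius + s = 48 + 24.3144 = 72.3144

72.3144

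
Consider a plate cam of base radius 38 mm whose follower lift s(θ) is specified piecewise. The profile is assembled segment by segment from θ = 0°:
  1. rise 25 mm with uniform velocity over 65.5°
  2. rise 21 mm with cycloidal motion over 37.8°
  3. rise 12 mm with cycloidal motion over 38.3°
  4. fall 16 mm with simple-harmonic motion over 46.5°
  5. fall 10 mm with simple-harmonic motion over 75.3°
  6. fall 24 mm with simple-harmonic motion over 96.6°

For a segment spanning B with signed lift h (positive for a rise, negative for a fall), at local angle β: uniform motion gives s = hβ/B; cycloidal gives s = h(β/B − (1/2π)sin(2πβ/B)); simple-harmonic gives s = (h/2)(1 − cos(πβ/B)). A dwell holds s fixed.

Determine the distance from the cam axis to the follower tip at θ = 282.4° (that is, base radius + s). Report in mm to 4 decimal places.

seg 1 [0°–65.5°] uniform, h=25: full span → s += 25 → s = 25.0000
seg 2 [65.5°–103.3°] cycloidal, h=21: full span → s += 21 → s = 46.0000
seg 3 [103.3°–141.6°] cycloidal, h=12: full span → s += 12 → s = 58.0000
seg 4 [141.6°–188.1°] simple-harmonic, h=-16: full span → s += -16 → s = 42.0000
seg 5 [188.1°–263.4°] simple-harmonic, h=-10: full span → s += -10 → s = 32.0000
seg 6 [263.4°–360°] simple-harmonic, h=-24: θ=282.4° here. β=19, B=96.6. -24/2·(1 − cos(π·0.1967)) = -2.2189 → s = 29.7811
radial distance = base radius + s = 38 + 29.7811 = 67.7811

67.7811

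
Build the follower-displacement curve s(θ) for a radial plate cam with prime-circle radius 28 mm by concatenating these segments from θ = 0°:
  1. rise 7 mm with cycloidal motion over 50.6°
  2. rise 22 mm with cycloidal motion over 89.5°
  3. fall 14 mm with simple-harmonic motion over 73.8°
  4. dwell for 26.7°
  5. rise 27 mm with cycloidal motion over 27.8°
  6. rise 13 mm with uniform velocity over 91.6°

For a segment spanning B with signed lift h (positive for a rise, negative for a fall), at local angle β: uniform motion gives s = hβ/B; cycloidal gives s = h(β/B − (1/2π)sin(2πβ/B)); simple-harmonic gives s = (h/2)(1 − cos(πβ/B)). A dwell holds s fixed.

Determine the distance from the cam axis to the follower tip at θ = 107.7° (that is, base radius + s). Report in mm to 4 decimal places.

seg 1 [0°–50.6°] cycloidal, h=7: full span → s += 7 → s = 7.0000
seg 2 [50.6°–140.1°] cycloidal, h=22: θ=107.7° here. β=57.1, B=89.5. 22·(0.6380 − sin(2π·0.6380)/(2π)) = 16.7052 → s = 23.7052
radial distance = base radius + s = 28 + 23.7052 = 51.7052

51.7052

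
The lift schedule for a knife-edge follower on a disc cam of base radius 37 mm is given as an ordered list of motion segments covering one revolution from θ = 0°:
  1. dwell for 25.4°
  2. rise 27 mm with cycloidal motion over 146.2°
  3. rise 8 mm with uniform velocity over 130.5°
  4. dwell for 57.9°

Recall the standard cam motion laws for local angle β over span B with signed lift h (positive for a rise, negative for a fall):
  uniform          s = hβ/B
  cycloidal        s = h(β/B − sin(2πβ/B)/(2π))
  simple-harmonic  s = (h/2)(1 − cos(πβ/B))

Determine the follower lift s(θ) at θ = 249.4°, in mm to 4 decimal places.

seg 1 [0°–25.4°] dwell: s stays 0.0000
seg 2 [25.4°–171.6°] cycloidal, h=27: full span → s += 27 → s = 27.0000
seg 3 [171.6°–302.1°] uniform, h=8: θ=249.4° here. β=77.8, B=130.5. 8·77.8/130.5 = 4.7693 → s = 31.7693

31.7693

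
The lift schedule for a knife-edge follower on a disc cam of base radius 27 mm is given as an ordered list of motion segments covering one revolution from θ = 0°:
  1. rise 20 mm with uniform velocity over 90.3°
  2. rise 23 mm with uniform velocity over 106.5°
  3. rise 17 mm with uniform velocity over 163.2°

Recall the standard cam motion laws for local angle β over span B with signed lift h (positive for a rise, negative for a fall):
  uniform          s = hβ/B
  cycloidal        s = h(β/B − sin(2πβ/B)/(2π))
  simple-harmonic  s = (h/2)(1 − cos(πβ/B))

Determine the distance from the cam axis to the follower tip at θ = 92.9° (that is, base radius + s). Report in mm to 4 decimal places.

seg 1 [0°–90.3°] uniform, h=20: full span → s += 20 → s = 20.0000
seg 2 [90.3°–196.8°] uniform, h=23: θ=92.9° here. β=2.6, B=106.5. 23·2.6/106.5 = 0.5615 → s = 20.5615
radial distance = base radius + s = 27 + 20.5615 = 47.5615

47.5615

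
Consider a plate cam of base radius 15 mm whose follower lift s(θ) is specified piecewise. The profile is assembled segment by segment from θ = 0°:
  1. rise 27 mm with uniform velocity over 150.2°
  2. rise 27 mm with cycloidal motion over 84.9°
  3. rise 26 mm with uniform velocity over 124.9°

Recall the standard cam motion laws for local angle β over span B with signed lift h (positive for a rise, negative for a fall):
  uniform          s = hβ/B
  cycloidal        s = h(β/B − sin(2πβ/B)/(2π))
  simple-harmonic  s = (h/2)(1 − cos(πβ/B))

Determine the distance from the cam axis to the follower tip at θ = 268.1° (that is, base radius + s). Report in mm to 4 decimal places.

seg 1 [0°–150.2°] uniform, h=27: full span → s += 27 → s = 27.0000
seg 2 [150.2°–235.1°] cycloidal, h=27: full span → s += 27 → s = 54.0000
seg 3 [235.1°–360°] uniform, h=26: θ=268.1° here. β=33, B=124.9. 26·33/124.9 = 6.8695 → s = 60.8695
radial distance = base radius + s = 15 + 60.8695 = 75.8695

75.8695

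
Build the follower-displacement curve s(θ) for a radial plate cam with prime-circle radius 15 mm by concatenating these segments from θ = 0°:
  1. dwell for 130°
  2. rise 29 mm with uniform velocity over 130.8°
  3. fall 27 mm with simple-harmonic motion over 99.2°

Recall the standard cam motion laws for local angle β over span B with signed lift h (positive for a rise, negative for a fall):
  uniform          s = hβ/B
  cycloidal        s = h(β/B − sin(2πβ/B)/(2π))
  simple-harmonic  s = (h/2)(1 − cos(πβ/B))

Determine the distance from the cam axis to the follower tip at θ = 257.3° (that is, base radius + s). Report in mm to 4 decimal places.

seg 1 [0°–130°] dwell: s stays 0.0000
seg 2 [130°–260.8°] uniform, h=29: θ=257.3° here. β=127.3, B=130.8. 29·127.3/130.8 = 28.2240 → s = 28.2240
radial distance = base radius + s = 15 + 28.2240 = 43.2240

43.2240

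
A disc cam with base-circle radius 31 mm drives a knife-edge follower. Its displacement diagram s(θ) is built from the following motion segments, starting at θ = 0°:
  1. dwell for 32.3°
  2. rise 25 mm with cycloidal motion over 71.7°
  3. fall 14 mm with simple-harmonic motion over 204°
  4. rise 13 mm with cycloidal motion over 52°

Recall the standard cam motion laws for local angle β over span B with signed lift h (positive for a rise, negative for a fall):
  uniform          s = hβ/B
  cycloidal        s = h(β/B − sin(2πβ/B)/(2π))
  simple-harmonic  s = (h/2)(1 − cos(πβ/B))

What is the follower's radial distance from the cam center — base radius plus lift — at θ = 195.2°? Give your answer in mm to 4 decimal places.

seg 1 [0°–32.3°] dwell: s stays 0.0000
seg 2 [32.3°–104°] cycloidal, h=25: full span → s += 25 → s = 25.0000
seg 3 [104°–308°] simple-harmonic, h=-14: θ=195.2° here. β=91.2, B=204. -14/2·(1 − cos(π·0.4471)) = -5.8411 → s = 19.1589
radial distance = base radius + s = 31 + 19.1589 = 50.1589

50.1589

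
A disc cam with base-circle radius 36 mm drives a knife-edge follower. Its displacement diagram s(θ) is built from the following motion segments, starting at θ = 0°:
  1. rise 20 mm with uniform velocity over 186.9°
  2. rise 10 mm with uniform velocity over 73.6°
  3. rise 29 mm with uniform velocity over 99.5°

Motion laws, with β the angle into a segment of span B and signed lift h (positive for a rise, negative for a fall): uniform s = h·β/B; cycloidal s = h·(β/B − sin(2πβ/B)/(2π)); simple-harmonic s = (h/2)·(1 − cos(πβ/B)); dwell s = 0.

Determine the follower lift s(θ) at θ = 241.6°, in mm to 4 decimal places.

seg 1 [0°–186.9°] uniform, h=20: full span → s += 20 → s = 20.0000
seg 2 [186.9°–260.5°] uniform, h=10: θ=241.6° here. β=54.7, B=73.6. 10·54.7/73.6 = 7.4321 → s = 27.4321

27.4321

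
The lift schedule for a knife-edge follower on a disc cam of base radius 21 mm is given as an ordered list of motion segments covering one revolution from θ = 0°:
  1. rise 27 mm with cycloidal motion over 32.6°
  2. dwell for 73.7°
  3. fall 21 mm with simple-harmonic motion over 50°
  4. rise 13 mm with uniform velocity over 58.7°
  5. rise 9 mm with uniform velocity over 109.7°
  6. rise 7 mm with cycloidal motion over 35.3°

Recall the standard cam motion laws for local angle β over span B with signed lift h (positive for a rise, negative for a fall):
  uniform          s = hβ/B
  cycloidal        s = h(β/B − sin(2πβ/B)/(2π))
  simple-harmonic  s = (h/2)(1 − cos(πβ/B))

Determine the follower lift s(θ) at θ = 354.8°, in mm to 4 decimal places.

seg 1 [0°–32.6°] cycloidal, h=27: full span → s += 27 → s = 27.0000
seg 2 [32.6°–106.3°] dwell: s stays 27.0000
seg 3 [106.3°–156.3°] simple-harmonic, h=-21: full span → s += -21 → s = 6.0000
seg 4 [156.3°–215°] uniform, h=13: full span → s += 13 → s = 19.0000
seg 5 [215°–324.7°] uniform, h=9: full span → s += 9 → s = 28.0000
seg 6 [324.7°–360°] cycloidal, h=7: θ=354.8° here. β=30.1, B=35.3. 7·(0.8527 − sin(2π·0.8527)/(2π)) = 6.8590 → s = 34.8590

34.8590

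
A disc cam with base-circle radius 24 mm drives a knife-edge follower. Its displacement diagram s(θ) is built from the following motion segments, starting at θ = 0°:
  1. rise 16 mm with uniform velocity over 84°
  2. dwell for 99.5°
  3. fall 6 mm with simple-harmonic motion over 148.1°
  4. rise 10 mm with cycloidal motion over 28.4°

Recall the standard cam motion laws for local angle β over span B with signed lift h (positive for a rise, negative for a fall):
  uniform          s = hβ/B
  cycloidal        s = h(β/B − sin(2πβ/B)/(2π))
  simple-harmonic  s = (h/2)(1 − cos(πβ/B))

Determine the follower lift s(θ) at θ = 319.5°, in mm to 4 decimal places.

seg 1 [0°–84°] uniform, h=16: full span → s += 16 → s = 16.0000
seg 2 [84°–183.5°] dwell: s stays 16.0000
seg 3 [183.5°–331.6°] simple-harmonic, h=-6: θ=319.5° here. β=136, B=148.1. -6/2·(1 − cos(π·0.9183)) = -5.9017 → s = 10.0983

10.0983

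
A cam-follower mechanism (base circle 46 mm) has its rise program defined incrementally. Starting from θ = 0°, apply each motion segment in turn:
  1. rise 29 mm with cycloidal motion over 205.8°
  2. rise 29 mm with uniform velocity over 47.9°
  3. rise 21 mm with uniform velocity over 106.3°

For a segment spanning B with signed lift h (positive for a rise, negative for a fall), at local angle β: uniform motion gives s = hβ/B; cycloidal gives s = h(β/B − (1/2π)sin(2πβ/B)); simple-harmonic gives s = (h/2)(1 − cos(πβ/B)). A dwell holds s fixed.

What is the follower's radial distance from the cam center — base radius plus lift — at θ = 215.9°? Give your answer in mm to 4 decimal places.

seg 1 [0°–205.8°] cycloidal, h=29: full span → s += 29 → s = 29.0000
seg 2 [205.8°–253.7°] uniform, h=29: θ=215.9° here. β=10.1, B=47.9. 29·10.1/47.9 = 6.1148 → s = 35.1148
radial distance = base radius + s = 46 + 35.1148 = 81.1148

81.1148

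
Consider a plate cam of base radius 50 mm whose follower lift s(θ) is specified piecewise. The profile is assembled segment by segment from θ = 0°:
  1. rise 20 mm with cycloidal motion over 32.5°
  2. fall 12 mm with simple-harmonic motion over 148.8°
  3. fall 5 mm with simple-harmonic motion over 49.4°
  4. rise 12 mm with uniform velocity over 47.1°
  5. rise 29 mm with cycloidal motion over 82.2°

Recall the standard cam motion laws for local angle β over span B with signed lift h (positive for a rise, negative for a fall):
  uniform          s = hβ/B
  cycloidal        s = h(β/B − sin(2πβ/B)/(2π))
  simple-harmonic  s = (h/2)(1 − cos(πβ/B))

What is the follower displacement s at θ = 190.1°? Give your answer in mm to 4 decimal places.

seg 1 [0°–32.5°] cycloidal, h=20: full span → s += 20 → s = 20.0000
seg 2 [32.5°–181.3°] simple-harmonic, h=-12: full span → s += -12 → s = 8.0000
seg 3 [181.3°–230.7°] simple-harmonic, h=-5: θ=190.1° here. β=8.8, B=49.4. -5/2·(1 − cos(π·0.1781)) = -0.3814 → s = 7.6186

7.6186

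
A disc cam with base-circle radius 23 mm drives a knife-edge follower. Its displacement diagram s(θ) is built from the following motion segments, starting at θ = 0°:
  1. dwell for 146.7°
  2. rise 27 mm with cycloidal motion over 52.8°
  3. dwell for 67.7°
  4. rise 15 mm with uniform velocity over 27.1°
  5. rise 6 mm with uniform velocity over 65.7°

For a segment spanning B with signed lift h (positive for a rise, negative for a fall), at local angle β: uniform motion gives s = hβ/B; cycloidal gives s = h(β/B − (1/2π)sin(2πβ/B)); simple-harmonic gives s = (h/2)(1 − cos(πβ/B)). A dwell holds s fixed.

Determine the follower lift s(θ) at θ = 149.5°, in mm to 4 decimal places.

seg 1 [0°–146.7°] dwell: s stays 0.0000
seg 2 [146.7°–199.5°] cycloidal, h=27: θ=149.5° here. β=2.8, B=52.8. 27·(0.0530 − sin(2π·0.0530)/(2π)) = 0.0263 → s = 0.0263

0.0263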